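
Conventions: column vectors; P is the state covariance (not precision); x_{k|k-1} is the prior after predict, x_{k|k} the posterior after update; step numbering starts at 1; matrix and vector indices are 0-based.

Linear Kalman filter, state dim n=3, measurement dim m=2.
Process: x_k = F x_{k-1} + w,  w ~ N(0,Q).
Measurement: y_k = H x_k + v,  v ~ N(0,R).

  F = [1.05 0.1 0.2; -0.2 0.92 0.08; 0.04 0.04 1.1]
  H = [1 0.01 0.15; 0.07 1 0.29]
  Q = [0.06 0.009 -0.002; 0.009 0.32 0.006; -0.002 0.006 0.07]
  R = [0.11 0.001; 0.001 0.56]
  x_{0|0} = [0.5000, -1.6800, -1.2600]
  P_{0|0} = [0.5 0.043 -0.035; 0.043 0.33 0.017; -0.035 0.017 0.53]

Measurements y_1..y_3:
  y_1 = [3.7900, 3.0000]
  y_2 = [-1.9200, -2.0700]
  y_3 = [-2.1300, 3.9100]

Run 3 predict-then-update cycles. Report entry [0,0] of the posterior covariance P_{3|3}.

step 1: x^-=[0.1050, -1.7464, -1.4332]  P^-=[0.6308 -0.0148 0.1002; -0.0148 0.6105 0.0869; 0.1002 0.0869 0.7112]  S=[0.7868 0.1108; 0.1108 1.2858]  K=[0.8241 -0.0256; -0.0647 0.4992; 0.2340 0.2133]  nu=[3.9174, 5.1547]  x^+=[3.2017, 0.5731, 0.5827]  P^+=[0.1002 -0.0021 -0.0633; -0.0021 0.2940 -0.0495; -0.0633 -0.0495 0.5986]
step 2: x^-=[3.5357, -0.0665, 0.7919]  P^-=[0.1683 0.0103 0.0555; 0.0103 0.5722 0.0321; 0.0555 0.0321 0.7850]  S=[0.3129 0.0845; 0.0845 1.2213]  K=[0.5668 -0.0080; -0.0634 0.4811; 0.5057 0.1809]  nu=[-5.5738, -2.4807]  x^+=[0.3963, -0.9065, -2.4754]  P^+=[0.0684 0.0031 -0.0408; 0.0031 0.2934 -0.0837; -0.0408 -0.0837 0.6495]
step 3: x^-=[-0.1696, -1.1113, -2.7433]  P^-=[0.1445 0.0171 0.0878; 0.0171 0.5631 -0.0026; 0.0878 -0.0026 0.8456]  S=[0.3003 0.0966; 0.0966 1.1993]  K=[0.5252 0.0016; -0.0788 0.4762; 0.6651 0.1538]  nu=[-1.5378, 5.8287]  x^+=[-0.9679, 1.7855, -2.8697]  P^+=[0.0615 0.0045 -0.0253; 0.0045 0.2965 -0.1042; -0.0253 -0.1042 0.6646]

P_post[0,0] = 0.0615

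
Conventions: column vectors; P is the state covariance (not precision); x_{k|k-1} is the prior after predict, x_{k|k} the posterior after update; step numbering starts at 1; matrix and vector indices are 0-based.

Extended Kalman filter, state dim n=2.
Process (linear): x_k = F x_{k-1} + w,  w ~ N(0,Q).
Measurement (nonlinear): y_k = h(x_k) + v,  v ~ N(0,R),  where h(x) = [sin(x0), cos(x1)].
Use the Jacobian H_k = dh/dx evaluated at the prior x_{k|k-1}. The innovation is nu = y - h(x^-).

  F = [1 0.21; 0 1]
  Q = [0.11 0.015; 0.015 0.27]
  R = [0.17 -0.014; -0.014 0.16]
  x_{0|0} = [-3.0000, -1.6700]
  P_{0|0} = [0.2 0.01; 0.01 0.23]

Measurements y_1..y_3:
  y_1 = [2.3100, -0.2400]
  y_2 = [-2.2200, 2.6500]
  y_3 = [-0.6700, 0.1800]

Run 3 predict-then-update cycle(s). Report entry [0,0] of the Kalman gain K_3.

step 1: x^-=[-3.3507, -1.6700]  P^-=[0.3243 0.0733; 0.0733 0.5000]  H_jac=[-0.9782 0.0000; 0.0000 0.9951]  S=[0.4804 -0.0854; -0.0854 0.6551]  K=[-0.6559 0.0259; -0.0147 0.7576]  nu=[2.1024, -0.1410]  x^+=[-4.7333, -1.8076]  P^+=[0.1144 0.0134; 0.0134 0.1220]
step 2: x^-=[-5.1129, -1.8076]  P^-=[0.2354 0.0540; 0.0540 0.3920]  H_jac=[0.3899 0.0000; 0.0000 0.9721]  S=[0.2058 0.0065; 0.0065 0.5304]  K=[0.4430 0.0936; 0.0798 0.7174]  nu=[-3.1409, 2.8846]  x^+=[-6.2343, 0.0114]  P^+=[0.1898 0.0090; 0.0090 0.1169]
step 3: x^-=[-6.2320, 0.0114]  P^-=[0.3087 0.0486; 0.0486 0.3869]  H_jac=[0.9987 0.0000; 0.0000 -0.0114]  S=[0.4779 -0.0146; -0.0146 0.1600]  K=[0.6468 0.0554; 0.1010 -0.0183]  nu=[-0.7212, -0.8199]  x^+=[-6.7438, -0.0465]  P^+=[0.1093 0.0174; 0.0174 0.3820]

K[0,0] = 0.6468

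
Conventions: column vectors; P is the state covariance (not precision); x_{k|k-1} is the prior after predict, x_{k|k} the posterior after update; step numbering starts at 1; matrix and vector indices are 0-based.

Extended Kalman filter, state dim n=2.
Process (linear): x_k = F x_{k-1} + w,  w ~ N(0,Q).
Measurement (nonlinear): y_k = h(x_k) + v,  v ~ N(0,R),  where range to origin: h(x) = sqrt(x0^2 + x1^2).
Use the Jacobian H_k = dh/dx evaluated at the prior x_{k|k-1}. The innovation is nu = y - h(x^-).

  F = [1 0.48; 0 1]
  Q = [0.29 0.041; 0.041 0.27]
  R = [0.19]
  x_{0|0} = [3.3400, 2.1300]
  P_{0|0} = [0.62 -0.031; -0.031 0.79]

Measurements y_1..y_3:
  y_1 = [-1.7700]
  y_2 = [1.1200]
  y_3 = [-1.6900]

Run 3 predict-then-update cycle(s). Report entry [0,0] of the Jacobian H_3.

step 1: x^-=[4.3624, 2.1300]  P^-=[1.0623 0.3892; 0.3892 1.0600]  H_jac=[0.8986 0.4388]  S=[1.5587]  K=[0.7219; 0.5227]  nu=[-6.6246]  x^+=[-0.4202, -1.3330]  P^+=[0.2498 -0.1991; -0.1991 0.6341]
step 2: x^-=[-1.0601, -1.3330]  P^-=[0.4948 0.1463; 0.1463 0.9041]  H_jac=[-0.6224 -0.7827]  S=[1.0780]  K=[-0.3919; -0.7408]  nu=[-0.5831]  x^+=[-0.8315, -0.9010]  P^+=[0.3293 -0.1667; -0.1667 0.3124]
step 3: x^-=[-1.2640, -0.9010]  P^-=[0.5312 0.0243; 0.0243 0.5824]  H_jac=[-0.8143 -0.5804]  S=[0.7614]  K=[-0.5866; -0.4699]  nu=[-3.2423]  x^+=[0.6379, 0.6227]  P^+=[0.2692 -0.1856; -0.1856 0.4143]

H_jac[0,0] = -0.8143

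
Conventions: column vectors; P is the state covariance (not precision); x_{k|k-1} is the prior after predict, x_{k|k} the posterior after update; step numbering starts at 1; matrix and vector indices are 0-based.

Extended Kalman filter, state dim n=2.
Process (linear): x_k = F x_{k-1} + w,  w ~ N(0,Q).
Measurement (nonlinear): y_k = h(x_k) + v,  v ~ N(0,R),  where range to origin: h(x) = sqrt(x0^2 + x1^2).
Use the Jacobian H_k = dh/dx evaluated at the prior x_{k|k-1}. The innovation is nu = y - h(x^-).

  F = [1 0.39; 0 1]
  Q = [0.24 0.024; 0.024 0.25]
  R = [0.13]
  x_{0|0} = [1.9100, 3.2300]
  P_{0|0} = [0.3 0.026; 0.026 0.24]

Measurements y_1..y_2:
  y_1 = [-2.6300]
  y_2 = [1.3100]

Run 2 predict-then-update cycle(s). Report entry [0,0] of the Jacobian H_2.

step 1: x^-=[3.1697, 3.2300]  P^-=[0.5968 0.1436; 0.1436 0.4900]  H_jac=[0.7004 0.7137]  S=[0.8160]  K=[0.6379; 0.5519]  nu=[-7.1555]  x^+=[-1.3947, -0.7189]  P^+=[0.2648 -0.1436; -0.1436 0.2415]
step 2: x^-=[-1.6751, -0.7189]  P^-=[0.4295 -0.0255; -0.0255 0.4915]  H_jac=[-0.9189 -0.3944]  S=[0.5506]  K=[-0.6984; -0.3095]  nu=[-0.5128]  x^+=[-1.3169, -0.5602]  P^+=[0.1608 -0.1445; -0.1445 0.4387]

H_jac[0,0] = -0.9189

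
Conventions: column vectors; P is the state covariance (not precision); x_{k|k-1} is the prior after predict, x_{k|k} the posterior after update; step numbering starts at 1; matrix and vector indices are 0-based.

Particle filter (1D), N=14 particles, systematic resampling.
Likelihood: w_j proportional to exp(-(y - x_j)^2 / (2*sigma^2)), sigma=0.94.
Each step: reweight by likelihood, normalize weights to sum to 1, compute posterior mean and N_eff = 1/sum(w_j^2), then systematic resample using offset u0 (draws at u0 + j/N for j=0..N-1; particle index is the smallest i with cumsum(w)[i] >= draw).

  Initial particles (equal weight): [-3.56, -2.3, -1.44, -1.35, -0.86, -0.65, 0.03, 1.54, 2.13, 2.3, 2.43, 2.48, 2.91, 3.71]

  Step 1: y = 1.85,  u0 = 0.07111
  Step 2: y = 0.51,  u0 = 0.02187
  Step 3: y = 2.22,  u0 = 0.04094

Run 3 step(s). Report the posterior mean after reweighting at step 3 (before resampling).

post_mean = 1.9192

step 1: w=[0.0000, 0.0000, 0.0004, 0.0006, 0.0030, 0.0055, 0.0290, 0.1789, 0.1807, 0.1684, 0.1561, 0.1509, 0.1000, 0.0267]  mean=2.1844  Neff=6.5915  idx=[7, 7, 7, 8, 8, 9, 9, 10, 10, 10, 11, 11, 12, 13]
step 2: w=[0.1792, 0.1792, 0.1792, 0.0740, 0.0740, 0.0533, 0.0533, 0.0406, 0.0406, 0.0406, 0.0363, 0.0363, 0.0125, 0.0010]  mean=1.9042  Neff=8.2857  idx=[0, 0, 0, 1, 1, 2, 2, 2, 3, 4, 5, 7, 9, 11]
step 3: w=[0.0638, 0.0638, 0.0638, 0.0638, 0.0638, 0.0638, 0.0638, 0.0638, 0.0825, 0.0825, 0.0826, 0.0809, 0.0809, 0.0798]  mean=1.9192  Neff=13.7909  idx=[0, 1, 2, 3, 5, 6, 7, 8, 9, 10, 10, 11, 12, 13]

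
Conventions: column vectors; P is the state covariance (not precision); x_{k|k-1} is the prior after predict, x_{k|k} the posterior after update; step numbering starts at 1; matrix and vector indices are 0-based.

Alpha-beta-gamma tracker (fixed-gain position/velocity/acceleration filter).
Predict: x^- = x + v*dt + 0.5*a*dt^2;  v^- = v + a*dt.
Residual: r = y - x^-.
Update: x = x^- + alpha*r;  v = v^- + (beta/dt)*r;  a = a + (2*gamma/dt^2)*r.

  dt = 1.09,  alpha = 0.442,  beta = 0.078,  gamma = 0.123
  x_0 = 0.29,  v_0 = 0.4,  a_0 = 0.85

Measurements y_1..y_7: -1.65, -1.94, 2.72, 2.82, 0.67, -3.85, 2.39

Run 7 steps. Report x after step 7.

x_post = -0.0434

step 1: x_pred=1.2309  r=-2.8809  x^+=-0.0424  v^+=1.1203  a^+=0.2535
step 2: x_pred=1.3293  r=-3.2693  x^+=-0.1157  v^+=1.1627  a^+=-0.4234
step 3: x_pred=0.9001  r=1.8199  x^+=1.7045  v^+=0.8314  a^+=-0.0466
step 4: x_pred=2.5830  r=0.2370  x^+=2.6878  v^+=0.7975  a^+=0.0025
step 5: x_pred=3.5585  r=-2.8885  x^+=2.2818  v^+=0.5935  a^+=-0.5956
step 6: x_pred=2.5749  r=-6.4249  x^+=-0.2649  v^+=-0.5155  a^+=-1.9259
step 7: x_pred=-1.9709  r=4.3609  x^+=-0.0434  v^+=-2.3027  a^+=-1.0230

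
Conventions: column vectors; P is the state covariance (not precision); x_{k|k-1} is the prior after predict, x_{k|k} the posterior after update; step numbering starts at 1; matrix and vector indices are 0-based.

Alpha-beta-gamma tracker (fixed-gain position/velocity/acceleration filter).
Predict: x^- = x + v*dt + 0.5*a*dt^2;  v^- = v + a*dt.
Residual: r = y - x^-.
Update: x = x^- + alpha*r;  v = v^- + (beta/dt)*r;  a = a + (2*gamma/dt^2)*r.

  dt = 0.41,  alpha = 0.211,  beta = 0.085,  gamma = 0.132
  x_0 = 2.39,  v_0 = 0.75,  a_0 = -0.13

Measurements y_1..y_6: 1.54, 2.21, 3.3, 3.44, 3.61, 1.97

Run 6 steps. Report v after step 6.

step 1: x_pred=2.6866  r=-1.1466  x^+=2.4446  v^+=0.4590  a^+=-1.9307
step 2: x_pred=2.4706  r=-0.2606  x^+=2.4156  v^+=-0.3866  a^+=-2.3399
step 3: x_pred=2.0604  r=1.2396  x^+=2.3220  v^+=-1.0890  a^+=-0.3931
step 4: x_pred=1.8424  r=1.5976  x^+=2.1795  v^+=-0.9190  a^+=2.1158
step 5: x_pred=1.9806  r=1.6294  x^+=2.3244  v^+=0.2863  a^+=4.6748
step 6: x_pred=2.8347  r=-0.8647  x^+=2.6523  v^+=2.0237  a^+=3.3168

v_post = 2.0237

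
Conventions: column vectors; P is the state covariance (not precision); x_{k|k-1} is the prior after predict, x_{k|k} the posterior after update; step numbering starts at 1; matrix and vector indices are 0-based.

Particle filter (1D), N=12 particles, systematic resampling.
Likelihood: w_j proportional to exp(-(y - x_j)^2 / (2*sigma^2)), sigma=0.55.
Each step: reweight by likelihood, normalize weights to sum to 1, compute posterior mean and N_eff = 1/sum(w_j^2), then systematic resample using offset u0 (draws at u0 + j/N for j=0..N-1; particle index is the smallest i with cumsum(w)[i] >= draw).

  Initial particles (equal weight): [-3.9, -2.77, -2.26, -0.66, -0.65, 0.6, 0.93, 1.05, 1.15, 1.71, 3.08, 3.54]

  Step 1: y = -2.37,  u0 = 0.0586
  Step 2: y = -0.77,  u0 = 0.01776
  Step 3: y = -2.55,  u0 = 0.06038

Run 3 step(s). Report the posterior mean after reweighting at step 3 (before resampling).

step 1: w=[0.0117, 0.4302, 0.5494, 0.0045, 0.0042, 0.0000, 0.0000, 0.0000, 0.0000, 0.0000, 0.0000, 0.0000]  mean=-2.4847  Neff=2.0530  idx=[1, 1, 1, 1, 1, 2, 2, 2, 2, 2, 2, 2]
step 2: w=[0.0073, 0.0073, 0.0073, 0.0073, 0.0073, 0.1377, 0.1377, 0.1377, 0.1377, 0.1377, 0.1377, 0.1377]  mean=-2.2785  Neff=7.5226  idx=[2, 5, 6, 6, 7, 7, 8, 9, 9, 10, 10, 11]
step 3: w=[0.0880, 0.0829, 0.0829, 0.0829, 0.0829, 0.0829, 0.0829, 0.0829, 0.0829, 0.0829, 0.0829, 0.0829]  mean=-2.3049  Neff=11.9966  idx=[0, 1, 2, 3, 4, 5, 6, 7, 8, 9, 10, 11]

post_mean = -2.3049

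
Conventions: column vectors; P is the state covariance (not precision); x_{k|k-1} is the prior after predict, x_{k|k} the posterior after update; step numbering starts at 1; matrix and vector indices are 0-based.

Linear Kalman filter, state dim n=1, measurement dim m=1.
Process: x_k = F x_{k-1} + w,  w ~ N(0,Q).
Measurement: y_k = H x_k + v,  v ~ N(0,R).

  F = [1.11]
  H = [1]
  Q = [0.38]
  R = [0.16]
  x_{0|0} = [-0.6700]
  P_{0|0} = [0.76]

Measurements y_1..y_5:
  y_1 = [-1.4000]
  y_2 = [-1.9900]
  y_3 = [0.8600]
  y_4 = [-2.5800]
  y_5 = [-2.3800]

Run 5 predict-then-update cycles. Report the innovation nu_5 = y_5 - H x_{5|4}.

innov = [-0.2303]

step 1: x^-=[-0.7437]  P^-=[1.3164]  S=[1.4764]  K=[0.8916]  nu=[-0.6563]  x^+=[-1.3289]  P^+=[0.1427]
step 2: x^-=[-1.4751]  P^-=[0.5558]  S=[0.7158]  K=[0.7765]  nu=[-0.5149]  x^+=[-1.8749]  P^+=[0.1242]
step 3: x^-=[-2.0811]  P^-=[0.5331]  S=[0.6931]  K=[0.7691]  nu=[2.9411]  x^+=[0.1810]  P^+=[0.1231]
step 4: x^-=[0.2009]  P^-=[0.5316]  S=[0.6916]  K=[0.7687]  nu=[-2.7809]  x^+=[-1.9367]  P^+=[0.1230]
step 5: x^-=[-2.1497]  P^-=[0.5315]  S=[0.6915]  K=[0.7686]  nu=[-0.2303]  x^+=[-2.3267]  P^+=[0.1230]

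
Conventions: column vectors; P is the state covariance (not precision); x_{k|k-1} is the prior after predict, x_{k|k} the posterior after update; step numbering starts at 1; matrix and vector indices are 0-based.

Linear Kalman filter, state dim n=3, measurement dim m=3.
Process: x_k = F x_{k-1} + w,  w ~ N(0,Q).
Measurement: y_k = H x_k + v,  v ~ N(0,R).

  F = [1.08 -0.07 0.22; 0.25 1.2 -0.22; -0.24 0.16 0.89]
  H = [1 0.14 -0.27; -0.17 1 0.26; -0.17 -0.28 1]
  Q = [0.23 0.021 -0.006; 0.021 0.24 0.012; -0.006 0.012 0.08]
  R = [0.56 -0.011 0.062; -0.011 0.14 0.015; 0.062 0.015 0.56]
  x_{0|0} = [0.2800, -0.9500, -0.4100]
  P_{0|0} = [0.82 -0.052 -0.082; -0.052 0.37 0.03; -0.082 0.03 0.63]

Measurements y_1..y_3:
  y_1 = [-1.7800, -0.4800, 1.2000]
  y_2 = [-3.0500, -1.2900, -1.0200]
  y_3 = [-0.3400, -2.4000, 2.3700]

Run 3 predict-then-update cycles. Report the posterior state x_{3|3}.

step 1: x^-=[0.2787, -0.9798, -0.5841]  P^-=[1.1867 0.1377 -0.1845; 0.1377 0.8165 -0.0682; -0.1845 -0.0682 0.6833]  S=[1.9559 -0.0525 -0.6057; -0.0525 0.9710 -0.0423; -0.6057 -0.0423 1.4556]  K=[0.6299 -0.0827 -0.0321; 0.1133 0.7981 -0.1497; -0.0362 0.1645 0.4938]  nu=[-2.0792, 0.6990, 1.5571]  x^+=[-1.1388, -0.8906, 0.3751]  P^+=[0.3728 0.0212 0.0891; 0.0212 0.1191 -0.0279; 0.0891 -0.0279 0.2841]
step 2: x^-=[-1.0851, -1.4359, 0.4646]  P^-=[0.7191 0.1009 0.0374; 0.1009 0.4662 -0.0526; 0.0374 -0.0526 0.2819]  S=[1.3209 0.0345 -0.1575; 0.0345 0.5810 -0.0906; -0.1575 -0.0906 0.9256]  K=[0.5448 -0.0578 -0.0351; 0.1024 0.7232 -0.1282; 0.0015 0.0746 0.3212]  nu=[-1.6384, -0.1594, -2.0712]  x^+=[-1.8958, -1.4535, -0.2149]  P^+=[0.3205 0.0208 0.0735; 0.0208 0.1072 -0.0210; 0.0735 -0.0210 0.1877]
step 3: x^-=[-1.9930, -2.1708, 0.0312]  P^-=[0.6459 0.0967 0.0178; 0.0967 0.4390 -0.0300; 0.0178 -0.0300 0.2109]  S=[1.2496 0.0327 -0.1392; 0.0327 0.5618 -0.0779; -0.1392 -0.0779 0.8439]  K=[0.5185 -0.0537 -0.0606; 0.1012 0.7159 -0.1179; -0.0075 0.0755 0.2620]  nu=[1.9653, -0.5761, 1.3922]  x^+=[-1.0273, -2.5486, 0.3377]  P^+=[0.2988 0.0225 0.0545; 0.0225 0.1053 -0.0157; 0.0545 -0.0157 0.1522]

x_post = [-1.0273, -2.5486, 0.3377]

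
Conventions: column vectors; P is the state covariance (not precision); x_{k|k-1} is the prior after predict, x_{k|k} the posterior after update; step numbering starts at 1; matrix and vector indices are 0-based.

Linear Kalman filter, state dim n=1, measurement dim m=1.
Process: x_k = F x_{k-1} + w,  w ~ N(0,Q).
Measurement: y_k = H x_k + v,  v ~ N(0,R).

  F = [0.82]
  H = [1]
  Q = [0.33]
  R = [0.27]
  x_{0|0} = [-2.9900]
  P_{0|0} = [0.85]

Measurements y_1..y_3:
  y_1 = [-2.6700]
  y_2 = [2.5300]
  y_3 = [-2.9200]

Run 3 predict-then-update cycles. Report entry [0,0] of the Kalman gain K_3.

step 1: x^-=[-2.4518]  P^-=[0.9015]  S=[1.1715]  K=[0.7695]  nu=[-0.2182]  x^+=[-2.6197]  P^+=[0.2078]
step 2: x^-=[-2.1482]  P^-=[0.4697]  S=[0.7397]  K=[0.6350]  nu=[4.6782]  x^+=[0.8224]  P^+=[0.1714]
step 3: x^-=[0.6744]  P^-=[0.4453]  S=[0.7153]  K=[0.6225]  nu=[-3.5944]  x^+=[-1.5632]  P^+=[0.1681]

K[0,0] = 0.6225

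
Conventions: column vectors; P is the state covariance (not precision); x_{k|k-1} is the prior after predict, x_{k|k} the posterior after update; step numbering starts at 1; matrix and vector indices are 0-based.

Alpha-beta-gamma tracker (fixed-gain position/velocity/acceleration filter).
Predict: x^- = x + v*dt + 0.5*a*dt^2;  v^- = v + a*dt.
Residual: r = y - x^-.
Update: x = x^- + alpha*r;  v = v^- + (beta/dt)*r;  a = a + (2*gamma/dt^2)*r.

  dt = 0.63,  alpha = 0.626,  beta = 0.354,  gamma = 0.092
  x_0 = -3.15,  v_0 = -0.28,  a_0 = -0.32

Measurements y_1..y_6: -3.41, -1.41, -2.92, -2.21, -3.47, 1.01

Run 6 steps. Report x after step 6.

x_post = -0.5344

step 1: x_pred=-3.3899  r=-0.0201  x^+=-3.4025  v^+=-0.4929  a^+=-0.3293
step 2: x_pred=-3.7784  r=2.3684  x^+=-2.2958  v^+=0.6304  a^+=0.7686
step 3: x_pred=-1.7461  r=-1.1739  x^+=-2.4809  v^+=0.4550  a^+=0.2244
step 4: x_pred=-2.1497  r=-0.0603  x^+=-2.1875  v^+=0.5625  a^+=0.1965
step 5: x_pred=-1.7941  r=-1.6759  x^+=-2.8432  v^+=-0.2554  a^+=-0.5805
step 6: x_pred=-3.1193  r=4.1293  x^+=-0.5344  v^+=1.6992  a^+=1.3338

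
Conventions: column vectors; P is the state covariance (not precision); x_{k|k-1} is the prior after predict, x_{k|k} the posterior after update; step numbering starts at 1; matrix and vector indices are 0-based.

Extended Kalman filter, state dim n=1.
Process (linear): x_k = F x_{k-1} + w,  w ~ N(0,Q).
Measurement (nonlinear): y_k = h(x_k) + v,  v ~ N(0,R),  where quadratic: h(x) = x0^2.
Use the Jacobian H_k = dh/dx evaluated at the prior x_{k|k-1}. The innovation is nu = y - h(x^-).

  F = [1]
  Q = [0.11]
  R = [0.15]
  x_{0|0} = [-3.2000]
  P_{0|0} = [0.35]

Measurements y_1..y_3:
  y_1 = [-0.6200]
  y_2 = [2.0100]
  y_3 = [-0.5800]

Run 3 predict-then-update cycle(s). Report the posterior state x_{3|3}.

x_post = [-0.6318]

step 1: x^-=[-3.2000]  P^-=[0.4600]  H_jac=[-6.4000]  S=[18.9916]  K=[-0.1550]  nu=[-10.8600]  x^+=[-1.5165]  P^+=[0.0036]
step 2: x^-=[-1.5165]  P^-=[0.1136]  H_jac=[-3.0331]  S=[1.1954]  K=[-0.2883]  nu=[-0.2899]  x^+=[-1.4330]  P^+=[0.0143]
step 3: x^-=[-1.4330]  P^-=[0.1243]  H_jac=[-2.8659]  S=[1.1706]  K=[-0.3042]  nu=[-2.6334]  x^+=[-0.6318]  P^+=[0.0159]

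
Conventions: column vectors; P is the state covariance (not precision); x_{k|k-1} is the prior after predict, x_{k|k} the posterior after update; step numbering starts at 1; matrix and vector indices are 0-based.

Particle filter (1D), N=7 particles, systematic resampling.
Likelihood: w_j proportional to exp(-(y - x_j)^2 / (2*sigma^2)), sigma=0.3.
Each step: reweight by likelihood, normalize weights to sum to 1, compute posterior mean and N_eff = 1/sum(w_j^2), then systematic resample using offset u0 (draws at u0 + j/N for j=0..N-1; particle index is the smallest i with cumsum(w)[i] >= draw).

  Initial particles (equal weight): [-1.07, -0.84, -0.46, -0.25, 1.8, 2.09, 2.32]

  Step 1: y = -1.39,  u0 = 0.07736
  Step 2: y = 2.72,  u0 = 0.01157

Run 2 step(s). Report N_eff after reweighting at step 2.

N_eff = 2.0008

step 1: w=[0.7436, 0.2447, 0.0108, 0.0010, 0.0000, 0.0000, 0.0000]  mean=-1.0064  Neff=1.6315  idx=[0, 0, 0, 0, 0, 1, 1]
step 2: w=[0.0000, 0.0000, 0.0000, 0.0000, 0.0000, 0.4999, 0.4999]  mean=-0.8400  Neff=2.0008  idx=[5, 5, 5, 5, 6, 6, 6]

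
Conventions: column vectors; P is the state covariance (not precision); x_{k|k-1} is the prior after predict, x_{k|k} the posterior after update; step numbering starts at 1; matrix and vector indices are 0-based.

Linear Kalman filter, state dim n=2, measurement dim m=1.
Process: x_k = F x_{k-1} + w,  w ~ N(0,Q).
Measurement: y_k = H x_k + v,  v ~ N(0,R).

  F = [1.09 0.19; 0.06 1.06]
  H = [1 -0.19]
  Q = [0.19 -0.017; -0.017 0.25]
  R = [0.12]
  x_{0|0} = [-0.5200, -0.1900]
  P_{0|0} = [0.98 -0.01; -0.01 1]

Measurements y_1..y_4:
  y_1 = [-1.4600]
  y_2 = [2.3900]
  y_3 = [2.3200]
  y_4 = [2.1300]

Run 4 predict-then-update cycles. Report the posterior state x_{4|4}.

x_post = [2.5940, 1.7036]

step 1: x^-=[-0.6029, -0.2326]  P^-=[1.3863 0.2368; 0.2368 1.3759]  S=[1.4660]  K=[0.9150; -0.0168]  nu=[-0.9013]  x^+=[-1.4275, -0.2175]  P^+=[0.1591 0.2593; 0.2593 1.3754]
step 2: x^-=[-1.5973, -0.3162]  P^-=[0.5361 0.5730; 0.5730 1.8290]  S=[0.5043]  K=[0.8470; 0.4471]  nu=[3.9273]  x^+=[1.7291, 1.4396]  P^+=[0.1742 0.3820; 0.3820 1.7282]
step 3: x^-=[2.1582, 1.6298]  P^-=[0.6176 0.7882; 0.7882 2.2410]  S=[0.5190]  K=[0.9015; 0.6982]  nu=[0.4714]  x^+=[2.5832, 1.9589]  P^+=[0.1959 0.4615; 0.4615 1.9880]
step 4: x^-=[3.1879, 2.2314]  P^-=[0.6856 0.9347; 0.9347 2.5431]  S=[0.5423]  K=[0.9369; 0.8326]  nu=[-0.6339]  x^+=[2.5940, 1.7036]  P^+=[0.2096 0.5117; 0.5117 2.1672]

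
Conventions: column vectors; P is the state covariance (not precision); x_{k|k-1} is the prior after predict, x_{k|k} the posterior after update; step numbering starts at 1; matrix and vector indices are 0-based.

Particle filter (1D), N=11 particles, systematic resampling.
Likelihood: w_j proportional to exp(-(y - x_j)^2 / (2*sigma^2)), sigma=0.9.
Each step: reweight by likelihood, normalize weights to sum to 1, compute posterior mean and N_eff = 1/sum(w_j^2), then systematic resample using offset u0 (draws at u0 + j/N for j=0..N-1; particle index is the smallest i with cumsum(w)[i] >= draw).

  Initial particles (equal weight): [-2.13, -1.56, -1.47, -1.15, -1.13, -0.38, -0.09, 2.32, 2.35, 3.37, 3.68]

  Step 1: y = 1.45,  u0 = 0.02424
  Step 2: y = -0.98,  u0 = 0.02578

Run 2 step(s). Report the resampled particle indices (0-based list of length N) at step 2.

resampled_idx = [0, 0, 0, 0, 0, 1, 1, 1, 2, 2, 2]

step 1: w=[0.0002, 0.0021, 0.0029, 0.0086, 0.0092, 0.0710, 0.1299, 0.3518, 0.3405, 0.0577, 0.0261]  mean=1.8396  Neff=3.7624  idx=[5, 6, 6, 7, 7, 7, 7, 8, 8, 8, 9]
step 2: w=[0.3934, 0.3013, 0.3013, 0.0006, 0.0006, 0.0006, 0.0006, 0.0005, 0.0005, 0.0005, 0.0000]  mean=-0.1945  Neff=2.9729  idx=[0, 0, 0, 0, 0, 1, 1, 1, 2, 2, 2]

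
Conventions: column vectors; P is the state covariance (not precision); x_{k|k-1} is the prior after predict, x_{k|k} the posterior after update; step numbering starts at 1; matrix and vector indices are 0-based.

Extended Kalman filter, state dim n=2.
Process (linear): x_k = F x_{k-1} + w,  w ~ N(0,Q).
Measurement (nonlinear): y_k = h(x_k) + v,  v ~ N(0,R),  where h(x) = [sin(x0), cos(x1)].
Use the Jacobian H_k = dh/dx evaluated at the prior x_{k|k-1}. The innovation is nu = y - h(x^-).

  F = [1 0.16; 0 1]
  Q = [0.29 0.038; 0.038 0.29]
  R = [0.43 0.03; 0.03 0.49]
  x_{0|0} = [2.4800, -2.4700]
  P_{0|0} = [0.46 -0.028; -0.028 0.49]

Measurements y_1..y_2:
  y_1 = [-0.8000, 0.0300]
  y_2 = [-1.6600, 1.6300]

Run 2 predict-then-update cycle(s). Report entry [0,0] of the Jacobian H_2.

H_jac[0,0] = -0.9604

step 1: x^-=[2.0848, -2.4700]  P^-=[0.7536 0.0884; 0.0884 0.7800]  H_jac=[-0.4917 0.0000; 0.0000 0.6222]  S=[0.6122 0.0030; 0.0030 0.7920]  K=[-0.6056 0.0717; -0.0740 0.6131]  nu=[-1.6708, 0.8128]  x^+=[3.1549, -1.8481]  P^+=[0.5253 0.0273; 0.0273 0.4792]
step 2: x^-=[2.8592, -1.8481]  P^-=[0.8363 0.1420; 0.1420 0.7692]  H_jac=[-0.9604 0.0000; 0.0000 0.9618]  S=[1.2013 -0.1011; -0.1011 1.2016]  K=[-0.6637 0.0578; -0.0621 0.6105]  nu=[-1.9386, 1.9038]  x^+=[4.2558, -0.5655]  P^+=[0.2953 0.0087; 0.0087 0.3091]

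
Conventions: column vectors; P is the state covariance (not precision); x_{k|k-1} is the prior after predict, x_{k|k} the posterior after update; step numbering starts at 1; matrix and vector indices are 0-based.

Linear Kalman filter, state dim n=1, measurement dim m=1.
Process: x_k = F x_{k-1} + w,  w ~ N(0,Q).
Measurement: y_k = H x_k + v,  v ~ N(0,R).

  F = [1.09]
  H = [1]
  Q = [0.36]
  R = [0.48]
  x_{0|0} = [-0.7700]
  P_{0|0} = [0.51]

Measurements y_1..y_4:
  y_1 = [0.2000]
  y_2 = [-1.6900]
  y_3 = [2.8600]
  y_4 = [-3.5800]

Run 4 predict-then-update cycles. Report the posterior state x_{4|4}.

step 1: x^-=[-0.8393]  P^-=[0.9659]  S=[1.4459]  K=[0.6680]  nu=[1.0393]  x^+=[-0.1450]  P^+=[0.3207]
step 2: x^-=[-0.1581]  P^-=[0.7410]  S=[1.2210]  K=[0.6069]  nu=[-1.5319]  x^+=[-1.0878]  P^+=[0.2913]
step 3: x^-=[-1.1856]  P^-=[0.7061]  S=[1.1861]  K=[0.5953]  nu=[4.0456]  x^+=[1.2228]  P^+=[0.2857]
step 4: x^-=[1.3328]  P^-=[0.6995]  S=[1.1795]  K=[0.5930]  nu=[-4.9128]  x^+=[-1.5807]  P^+=[0.2847]

x_post = [-1.5807]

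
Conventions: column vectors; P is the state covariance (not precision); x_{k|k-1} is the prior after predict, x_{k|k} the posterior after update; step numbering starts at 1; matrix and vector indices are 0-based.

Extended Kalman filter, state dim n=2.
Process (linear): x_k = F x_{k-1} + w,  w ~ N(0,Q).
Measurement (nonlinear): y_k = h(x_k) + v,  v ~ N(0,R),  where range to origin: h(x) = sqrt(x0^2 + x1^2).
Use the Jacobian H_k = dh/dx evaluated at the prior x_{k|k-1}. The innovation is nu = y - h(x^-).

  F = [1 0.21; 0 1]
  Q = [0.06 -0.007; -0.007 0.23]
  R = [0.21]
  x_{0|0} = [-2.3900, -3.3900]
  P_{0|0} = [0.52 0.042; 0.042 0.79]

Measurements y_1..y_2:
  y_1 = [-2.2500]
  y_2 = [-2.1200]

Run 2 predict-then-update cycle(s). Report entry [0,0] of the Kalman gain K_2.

step 1: x^-=[-3.1019, -3.3900]  P^-=[0.6325 0.2009; 0.2009 1.0200]  H_jac=[-0.6751 -0.7378]  S=[1.2535]  K=[-0.4589; -0.7085]  nu=[-6.8450]  x^+=[0.0389, 1.4598]  P^+=[0.3686 -0.2066; -0.2066 0.3907]
step 2: x^-=[0.3455, 1.4598]  P^-=[0.3590 -0.1316; -0.1316 0.6207]  H_jac=[0.2303 0.9731]  S=[0.7579]  K=[-0.0598; 0.7570]  nu=[-3.6201]  x^+=[0.5621, -1.2808]  P^+=[0.3563 -0.0972; -0.0972 0.1864]

K[0,0] = -0.0598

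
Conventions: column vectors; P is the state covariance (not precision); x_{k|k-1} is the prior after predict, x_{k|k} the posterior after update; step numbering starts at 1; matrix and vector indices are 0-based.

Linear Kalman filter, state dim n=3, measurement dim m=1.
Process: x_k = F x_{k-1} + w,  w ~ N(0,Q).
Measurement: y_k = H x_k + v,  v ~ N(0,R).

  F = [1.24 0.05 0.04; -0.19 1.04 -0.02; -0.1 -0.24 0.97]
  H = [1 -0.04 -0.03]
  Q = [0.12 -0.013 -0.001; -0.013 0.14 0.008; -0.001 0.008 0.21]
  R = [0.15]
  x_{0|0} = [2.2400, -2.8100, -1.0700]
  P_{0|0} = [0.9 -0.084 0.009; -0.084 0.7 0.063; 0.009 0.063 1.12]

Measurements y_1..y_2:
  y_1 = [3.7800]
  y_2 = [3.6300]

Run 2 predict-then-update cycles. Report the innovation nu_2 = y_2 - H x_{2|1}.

step 1: x^-=[2.5943, -3.3266, -0.5875]  P^-=[1.4981 -0.2948 -0.0389; -0.2948 0.9607 -0.1042; -0.0389 -0.1042 1.2780]  S=[1.6765]  K=[0.9013; -0.1969; -0.0436]  nu=[1.0350]  x^+=[3.5272, -3.5304, -0.6326]  P^+=[0.1361 0.0027 0.0270; 0.0027 0.8957 -0.1186; 0.0270 -0.1186 1.2748]
step 2: x^-=[4.1719, -4.3291, -0.1191]  P^-=[0.3361 -0.0017 0.0477; -0.0017 1.1183 -0.3630; 0.0477 -0.3630 1.5126]  S=[0.4857]  K=[0.6893; -0.0732; 0.0347]  nu=[-0.7186]  x^+=[3.6766, -4.2765, -0.1440]  P^+=[0.1054 0.0228 0.0361; 0.0228 1.1157 -0.3618; 0.0361 -0.3618 1.5120]

innov = [-0.7186]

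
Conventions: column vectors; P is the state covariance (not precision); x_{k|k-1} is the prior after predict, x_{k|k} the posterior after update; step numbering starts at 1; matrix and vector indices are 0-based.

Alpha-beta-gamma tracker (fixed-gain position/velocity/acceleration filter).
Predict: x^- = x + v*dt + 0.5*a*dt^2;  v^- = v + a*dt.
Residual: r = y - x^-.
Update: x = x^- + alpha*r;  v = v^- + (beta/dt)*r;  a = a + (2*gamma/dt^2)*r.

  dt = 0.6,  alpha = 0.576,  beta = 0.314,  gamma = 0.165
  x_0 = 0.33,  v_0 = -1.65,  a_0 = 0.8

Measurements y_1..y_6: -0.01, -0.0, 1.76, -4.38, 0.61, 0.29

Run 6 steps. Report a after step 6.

step 1: x_pred=-0.5160  r=0.5060  x^+=-0.2245  v^+=-0.9052  a^+=1.2638
step 2: x_pred=-0.5402  r=0.5402  x^+=-0.2290  v^+=0.1358  a^+=1.7590
step 3: x_pred=0.1691  r=1.5909  x^+=1.0854  v^+=2.0238  a^+=3.2173
step 4: x_pred=2.8788  r=-7.2588  x^+=-1.3023  v^+=0.1554  a^+=-3.4366
step 5: x_pred=-1.8276  r=2.4376  x^+=-0.4235  v^+=-0.6309  a^+=-1.2021
step 6: x_pred=-1.0184  r=1.3084  x^+=-0.2648  v^+=-0.6674  a^+=-0.0027

a_post = -0.0027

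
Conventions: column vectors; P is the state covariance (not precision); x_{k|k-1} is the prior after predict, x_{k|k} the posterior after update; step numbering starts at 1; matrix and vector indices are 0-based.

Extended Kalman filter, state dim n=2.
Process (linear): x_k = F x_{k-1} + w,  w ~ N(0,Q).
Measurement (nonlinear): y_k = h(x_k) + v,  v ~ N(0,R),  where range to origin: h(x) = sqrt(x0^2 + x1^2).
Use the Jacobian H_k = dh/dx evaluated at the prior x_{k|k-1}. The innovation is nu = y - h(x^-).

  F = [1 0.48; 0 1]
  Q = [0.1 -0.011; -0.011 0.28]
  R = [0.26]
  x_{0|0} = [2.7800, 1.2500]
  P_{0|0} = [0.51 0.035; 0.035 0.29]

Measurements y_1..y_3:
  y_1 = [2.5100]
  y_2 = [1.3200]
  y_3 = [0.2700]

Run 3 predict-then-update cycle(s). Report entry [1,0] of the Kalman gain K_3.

K[1,0] = 0.3810

step 1: x^-=[3.3800, 1.2500]  P^-=[0.7104 0.1632; 0.1632 0.5700]  H_jac=[0.9379 0.3469]  S=[1.0597]  K=[0.6822; 0.3310]  nu=[-1.0937]  x^+=[2.6339, 0.8880]  P^+=[0.2173 -0.0761; -0.0761 0.4539]
step 2: x^-=[3.0601, 0.8880]  P^-=[0.3488 0.1308; 0.1308 0.7339]  H_jac=[0.9604 0.2787]  S=[0.7087]  K=[0.5241; 0.4658]  nu=[-1.8663]  x^+=[2.0820, 0.0186]  P^+=[0.1541 -0.0422; -0.0422 0.5801]
step 3: x^-=[2.0909, 0.0186]  P^-=[0.3473 0.2252; 0.2252 0.8601]  H_jac=[1.0000 0.0089]  S=[0.6113]  K=[0.5713; 0.3810]  nu=[-1.8210]  x^+=[1.0506, -0.6751]  P^+=[0.1477 0.0922; 0.0922 0.7714]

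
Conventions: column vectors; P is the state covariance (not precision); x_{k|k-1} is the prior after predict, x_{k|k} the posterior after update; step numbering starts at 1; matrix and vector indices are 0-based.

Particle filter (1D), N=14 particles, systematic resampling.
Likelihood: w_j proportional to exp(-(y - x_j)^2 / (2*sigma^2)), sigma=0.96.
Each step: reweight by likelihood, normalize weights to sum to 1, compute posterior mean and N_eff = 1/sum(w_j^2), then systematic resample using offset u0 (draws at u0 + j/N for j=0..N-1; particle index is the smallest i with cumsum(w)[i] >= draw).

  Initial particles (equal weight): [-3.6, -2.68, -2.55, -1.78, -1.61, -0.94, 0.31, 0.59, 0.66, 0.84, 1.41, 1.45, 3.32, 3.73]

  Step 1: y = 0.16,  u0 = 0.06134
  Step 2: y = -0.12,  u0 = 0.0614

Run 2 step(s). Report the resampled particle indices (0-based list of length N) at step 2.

step 1: w=[0.0001, 0.0024, 0.0035, 0.0247, 0.0348, 0.0989, 0.1883, 0.1724, 0.1664, 0.1483, 0.0817, 0.0773, 0.0008, 0.0002]  mean=0.4164  Neff=7.1856  idx=[4, 5, 6, 6, 6, 7, 7, 8, 8, 9, 9, 10, 10, 11]
step 2: w=[0.0344, 0.0798, 0.1039, 0.1039, 0.1039, 0.0874, 0.0874, 0.0826, 0.0826, 0.0697, 0.0697, 0.0323, 0.0323, 0.0302]  mean=0.4301  Neff=12.2596  idx=[1, 2, 2, 3, 4, 4, 5, 6, 7, 8, 9, 10, 11, 13]

resampled_idx = [1, 2, 2, 3, 4, 4, 5, 6, 7, 8, 9, 10, 11, 13]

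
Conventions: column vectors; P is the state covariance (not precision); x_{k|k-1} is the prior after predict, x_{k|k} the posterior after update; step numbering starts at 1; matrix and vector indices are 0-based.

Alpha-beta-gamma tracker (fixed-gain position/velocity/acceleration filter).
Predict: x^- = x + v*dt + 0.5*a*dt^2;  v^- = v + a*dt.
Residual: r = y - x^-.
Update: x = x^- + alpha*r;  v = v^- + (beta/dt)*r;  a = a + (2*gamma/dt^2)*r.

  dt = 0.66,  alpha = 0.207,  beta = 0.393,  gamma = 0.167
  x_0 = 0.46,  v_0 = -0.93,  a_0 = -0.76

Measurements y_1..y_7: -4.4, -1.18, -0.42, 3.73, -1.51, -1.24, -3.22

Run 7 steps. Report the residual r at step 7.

resid = -17.2726

step 1: x_pred=-0.3193  r=-4.0807  x^+=-1.1640  v^+=-3.8615  a^+=-3.8889
step 2: x_pred=-4.5596  r=3.3796  x^+=-3.8600  v^+=-4.4157  a^+=-1.2976
step 3: x_pred=-7.0570  r=6.6370  x^+=-5.6831  v^+=-1.3201  a^+=3.7914
step 4: x_pred=-5.7286  r=9.4586  x^+=-3.7707  v^+=6.8144  a^+=11.0439
step 5: x_pred=3.1322  r=-4.6422  x^+=2.1713  v^+=11.3392  a^+=7.4845
step 6: x_pred=11.2852  r=-12.5252  x^+=8.6925  v^+=8.8207  a^+=-2.1194
step 7: x_pred=14.0526  r=-17.2726  x^+=10.4772  v^+=-2.8631  a^+=-15.3633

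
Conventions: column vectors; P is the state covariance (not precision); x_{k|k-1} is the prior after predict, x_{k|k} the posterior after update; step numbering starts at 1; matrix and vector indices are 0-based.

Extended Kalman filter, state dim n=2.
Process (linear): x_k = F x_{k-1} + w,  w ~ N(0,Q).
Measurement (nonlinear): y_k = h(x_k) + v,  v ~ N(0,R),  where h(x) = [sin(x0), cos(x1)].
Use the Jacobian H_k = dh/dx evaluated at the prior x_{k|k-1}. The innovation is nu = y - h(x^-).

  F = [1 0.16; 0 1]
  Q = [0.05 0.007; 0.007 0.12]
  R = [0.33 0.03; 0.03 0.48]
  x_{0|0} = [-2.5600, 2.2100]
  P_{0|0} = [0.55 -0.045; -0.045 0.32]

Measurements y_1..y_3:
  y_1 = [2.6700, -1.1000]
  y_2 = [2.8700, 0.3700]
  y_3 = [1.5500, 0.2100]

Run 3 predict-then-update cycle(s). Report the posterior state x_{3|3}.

x_post = [-4.8361, 1.7330]

step 1: x^-=[-2.2064, 2.2100]  P^-=[0.5938 0.0132; 0.0132 0.4400]  H_jac=[-0.5937 0.0000; 0.0000 -0.8026]  S=[0.5393 0.0363; 0.0363 0.7634]  K=[-0.6548 0.0173; 0.0166 -0.4634]  nu=[3.4747, -0.5034]  x^+=[-4.4905, 2.5011]  P^+=[0.3631 0.0142; 0.0142 0.2765]
step 2: x^-=[-4.0903, 2.5011]  P^-=[0.4247 0.0654; 0.0654 0.3965]  H_jac=[-0.5827 0.0000; 0.0000 -0.5976]  S=[0.4742 0.0528; 0.0528 0.6216]  K=[-0.5198 -0.0187; -0.0383 -0.3779]  nu=[2.0573, 1.1718]  x^+=[-5.1817, 1.9795]  P^+=[0.2953 0.0411; 0.0411 0.3055]
step 3: x^-=[-4.8650, 1.9795]  P^-=[0.3663 0.0970; 0.0970 0.4255]  H_jac=[0.1520 0.0000; 0.0000 -0.9177]  S=[0.3385 0.0165; 0.0165 0.8383]  K=[0.1699 -0.1095; 0.0663 -0.4671]  nu=[0.5616, 0.6074]  x^+=[-4.8361, 1.7330]  P^+=[0.3471 0.0517; 0.0517 0.2421]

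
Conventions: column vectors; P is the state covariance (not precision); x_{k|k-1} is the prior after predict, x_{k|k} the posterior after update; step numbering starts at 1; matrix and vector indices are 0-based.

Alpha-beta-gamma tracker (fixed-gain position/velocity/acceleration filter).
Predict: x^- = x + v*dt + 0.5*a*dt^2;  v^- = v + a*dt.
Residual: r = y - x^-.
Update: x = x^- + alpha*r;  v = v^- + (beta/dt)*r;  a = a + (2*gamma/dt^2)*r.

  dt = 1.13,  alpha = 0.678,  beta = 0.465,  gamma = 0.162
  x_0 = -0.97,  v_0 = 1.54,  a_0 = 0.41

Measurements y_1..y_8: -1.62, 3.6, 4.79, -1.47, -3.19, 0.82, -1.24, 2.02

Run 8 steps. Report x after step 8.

step 1: x_pred=1.0320  r=-2.6520  x^+=-0.7661  v^+=0.9120  a^+=-0.2629
step 2: x_pred=0.0966  r=3.5034  x^+=2.4719  v^+=2.0566  a^+=0.6260
step 3: x_pred=5.1955  r=-0.4055  x^+=4.9206  v^+=2.5971  a^+=0.5231
step 4: x_pred=8.1893  r=-9.6593  x^+=1.6403  v^+=-0.7866  a^+=-1.9278
step 5: x_pred=-0.4794  r=-2.7106  x^+=-2.3172  v^+=-4.0805  a^+=-2.6156
step 6: x_pred=-8.5980  r=9.4180  x^+=-2.2126  v^+=-3.1605  a^+=-0.2259
step 7: x_pred=-5.9282  r=4.6882  x^+=-2.7496  v^+=-1.4866  a^+=0.9637
step 8: x_pred=-3.8141  r=5.8341  x^+=0.1414  v^+=2.0032  a^+=2.4441

x_post = 0.1414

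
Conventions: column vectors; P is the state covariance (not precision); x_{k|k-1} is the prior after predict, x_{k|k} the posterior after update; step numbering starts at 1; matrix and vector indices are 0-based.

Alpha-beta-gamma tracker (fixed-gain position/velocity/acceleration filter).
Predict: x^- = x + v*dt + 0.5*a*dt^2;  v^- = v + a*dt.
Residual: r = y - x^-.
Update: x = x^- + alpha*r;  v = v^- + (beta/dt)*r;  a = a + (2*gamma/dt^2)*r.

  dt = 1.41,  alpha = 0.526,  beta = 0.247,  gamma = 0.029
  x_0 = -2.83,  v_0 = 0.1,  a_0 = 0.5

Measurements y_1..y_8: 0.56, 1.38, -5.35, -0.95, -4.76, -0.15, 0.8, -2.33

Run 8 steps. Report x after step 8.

x_post = -0.5783

step 1: x_pred=-2.1920  r=2.7520  x^+=-0.7444  v^+=1.2871  a^+=0.5803
step 2: x_pred=1.6472  r=-0.2672  x^+=1.5066  v^+=2.0585  a^+=0.5725
step 3: x_pred=4.9782  r=-10.3282  x^+=-0.4544  v^+=1.0564  a^+=0.2712
step 4: x_pred=1.3047  r=-2.2547  x^+=0.1187  v^+=1.0438  a^+=0.2054
step 5: x_pred=1.7947  r=-6.5547  x^+=-1.6531  v^+=0.1852  a^+=0.0142
step 6: x_pred=-1.3778  r=1.2278  x^+=-0.7320  v^+=0.4203  a^+=0.0500
step 7: x_pred=-0.0897  r=0.8897  x^+=0.3783  v^+=0.6466  a^+=0.0760
step 8: x_pred=1.3656  r=-3.6956  x^+=-0.5783  v^+=0.1064  a^+=-0.0319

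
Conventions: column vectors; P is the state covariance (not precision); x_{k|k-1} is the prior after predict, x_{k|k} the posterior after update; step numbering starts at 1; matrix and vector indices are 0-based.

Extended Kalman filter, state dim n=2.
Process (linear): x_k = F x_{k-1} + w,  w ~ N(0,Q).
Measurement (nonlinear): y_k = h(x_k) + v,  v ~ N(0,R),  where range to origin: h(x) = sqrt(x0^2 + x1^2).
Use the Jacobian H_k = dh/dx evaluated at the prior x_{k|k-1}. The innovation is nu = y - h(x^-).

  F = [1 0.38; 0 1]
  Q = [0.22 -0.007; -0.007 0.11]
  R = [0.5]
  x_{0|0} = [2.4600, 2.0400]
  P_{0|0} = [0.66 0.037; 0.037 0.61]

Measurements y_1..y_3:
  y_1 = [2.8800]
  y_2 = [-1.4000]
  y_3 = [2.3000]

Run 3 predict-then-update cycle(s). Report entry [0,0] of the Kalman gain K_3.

K[0,0] = 0.5103

step 1: x^-=[3.2352, 2.0400]  P^-=[0.9962 0.2618; 0.2618 0.7200]  H_jac=[0.8459 0.5334]  S=[1.6539]  K=[0.5939; 0.3661]  nu=[-0.9447]  x^+=[2.6741, 1.6942]  P^+=[0.4128 -0.0978; -0.0978 0.4983]
step 2: x^-=[3.3179, 1.6942]  P^-=[0.6304 0.0845; 0.0845 0.6083]  H_jac=[0.8906 0.4548]  S=[1.1943]  K=[0.5023; 0.2947]  nu=[-5.1254]  x^+=[0.7435, 0.1838]  P^+=[0.3291 -0.0922; -0.0922 0.5046]
step 3: x^-=[0.8134, 0.1838]  P^-=[0.5519 0.0925; 0.0925 0.6146]  H_jac=[0.9754 0.2204]  S=[1.0947]  K=[0.5103; 0.2062]  nu=[1.4661]  x^+=[1.5616, 0.4861]  P^+=[0.2667 -0.0227; -0.0227 0.5681]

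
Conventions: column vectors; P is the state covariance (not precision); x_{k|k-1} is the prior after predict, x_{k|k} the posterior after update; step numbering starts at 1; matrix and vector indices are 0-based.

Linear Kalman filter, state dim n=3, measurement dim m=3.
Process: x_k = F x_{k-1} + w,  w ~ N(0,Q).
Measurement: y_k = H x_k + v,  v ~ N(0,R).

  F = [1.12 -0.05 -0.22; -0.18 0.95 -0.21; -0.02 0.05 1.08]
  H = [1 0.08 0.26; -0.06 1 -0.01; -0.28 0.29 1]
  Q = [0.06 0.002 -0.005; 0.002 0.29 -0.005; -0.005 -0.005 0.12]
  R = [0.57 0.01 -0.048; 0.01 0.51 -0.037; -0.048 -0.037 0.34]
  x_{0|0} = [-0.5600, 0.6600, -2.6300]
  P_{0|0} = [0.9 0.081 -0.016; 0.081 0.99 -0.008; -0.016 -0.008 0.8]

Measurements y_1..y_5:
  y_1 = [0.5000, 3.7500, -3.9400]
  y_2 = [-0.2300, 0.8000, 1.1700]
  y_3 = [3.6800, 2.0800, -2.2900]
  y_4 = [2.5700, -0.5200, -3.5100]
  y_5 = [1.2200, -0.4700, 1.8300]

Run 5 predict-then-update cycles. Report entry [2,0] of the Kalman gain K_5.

step 1: x^-=[-0.0816, 1.2801, -2.7962]  P^-=[1.2288 -0.0979 -0.2320; -0.0979 1.2222 -0.1435; -0.2320 -0.1435 1.0556]  S=[1.7357 -0.0974 -0.3529; -0.0974 1.7511 0.2268; -0.3529 0.2268 1.6573]  K=[0.6205 -0.0326 -0.2281; 0.0286 0.6967 0.0546; 0.1522 -0.1630 0.7057]  nu=[1.2062, 2.4370, -1.5379]  x^+=[0.9382, 2.9285, -4.0952]  P^+=[0.3652 0.0198 -0.0096; 0.0198 0.3537 -0.1056; -0.0096 -0.1056 0.2666]
step 2: x^-=[1.8053, 3.4732, -4.2951]  P^-=[0.5321 -0.0320 -0.0811; -0.0320 0.6674 -0.1533; -0.0811 -0.1533 0.4210]  S=[1.0812 -0.0391 -0.1797; -0.0391 1.1862 0.0226; -0.1797 0.0226 0.8205]  K=[0.4366 -0.0351 -0.1952; 0.0112 0.5651 0.0469; 0.0949 -0.1353 0.5110]  nu=[-1.1964, -2.6079, 4.9634]  x^+=[0.4056, 2.2188, -1.5193]  P^+=[0.2612 0.0092 -0.0156; 0.0092 0.2863 -0.0859; -0.0156 -0.0859 0.1948]
step 3: x^-=[0.6776, 2.3539, -1.5380]  P^-=[0.4025 -0.0253 -0.0706; -0.0253 0.5954 -0.1192; -0.0706 -0.1192 0.3394]  S=[0.9535 -0.0216 -0.1494; -0.0216 1.1122 0.0317; -0.1494 0.0317 0.7355]  K=[0.3715 -0.0314 -0.1824; 0.0128 0.5362 0.0618; 0.0782 -0.1181 0.4623]  nu=[3.2140, -0.2487, -1.2449]  x^+=[2.1063, 2.1848, -1.8327]  P^+=[0.2243 0.0077 -0.0181; 0.0077 0.2710 -0.0759; -0.0181 -0.0759 0.1747]
step 4: x^-=[2.6530, 2.0813, -1.9122]  P^-=[0.3569 -0.0211 -0.0689; -0.0211 0.5758 -0.1048; -0.0689 -0.1048 0.3171]  S=[0.9084 -0.0126 -0.1379; -0.0126 1.0917 0.0386; -0.1379 0.0386 0.7148]  K=[0.3440 -0.0281 -0.1768; 0.0154 0.5273 0.0698; 0.0722 -0.1101 0.4480]  nu=[0.2476, -2.4613, -1.4585]  x^+=[3.0653, 0.6855, -2.2768]  P^+=[0.2087 0.0080 -0.0195; 0.0080 0.2663 -0.0715; -0.0195 -0.0715 0.1682]
step 5: x^-=[3.8998, 0.5776, -2.4860]  P^-=[0.3378 -0.0184 -0.0688; -0.0184 0.5688 -0.0989; -0.0688 -0.0989 0.3101]  S=[0.8895 -0.0077 -0.1329; -0.0077 1.0842 0.0414; -0.1329 0.0414 0.7086]  K=[0.3317 -0.0260 -0.1744; 0.0171 0.5239 0.0732; 0.0697 -0.1067 0.4436]  nu=[-2.0796, -0.8384, 5.2405]  x^+=[2.3177, 0.4862, -0.2167]  P^+=[0.2017 0.0084 -0.0202; 0.0084 0.2645 -0.0697; -0.0202 -0.0697 0.1660]

K[2,0] = 0.0697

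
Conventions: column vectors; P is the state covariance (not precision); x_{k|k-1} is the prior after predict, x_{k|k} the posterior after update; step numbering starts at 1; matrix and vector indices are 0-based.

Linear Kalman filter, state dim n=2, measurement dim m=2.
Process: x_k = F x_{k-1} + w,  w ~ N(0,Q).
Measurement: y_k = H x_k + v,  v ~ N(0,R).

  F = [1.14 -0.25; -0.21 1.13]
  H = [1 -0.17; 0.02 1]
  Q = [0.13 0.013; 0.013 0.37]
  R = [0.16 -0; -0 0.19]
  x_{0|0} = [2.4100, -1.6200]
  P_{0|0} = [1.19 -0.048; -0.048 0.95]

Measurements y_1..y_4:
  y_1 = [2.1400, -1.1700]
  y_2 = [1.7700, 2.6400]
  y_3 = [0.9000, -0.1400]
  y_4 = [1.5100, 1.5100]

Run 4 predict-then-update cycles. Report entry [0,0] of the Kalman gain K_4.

K[0,0] = 0.6146

step 1: x^-=[3.1524, -2.3367]  P^-=[1.7633 -0.6046; -0.6046 1.6583]  S=[2.1768 -0.8492; -0.8492 1.8248]  K=[0.8987 0.1062; -0.0676 0.8707]  nu=[-1.4096, 1.1037]  x^+=[2.0028, -1.2805]  P^+=[0.1467 0.0172; 0.0172 0.1651]
step 2: x^-=[2.6033, -1.8675]  P^-=[0.3212 -0.0456; -0.0456 0.5791]  S=[0.5134 -0.1375; -0.1375 0.7674]  K=[0.6586 0.0669; -0.0828 0.7386]  nu=[-1.1508, 4.4555]  x^+=[2.1435, 1.5185]  P^+=[0.1072 0.0106; 0.0106 0.1401]
step 3: x^-=[2.0640, 1.2658]  P^-=[0.2720 -0.0381; -0.0381 0.5486]  S=[0.4608 -0.1258; -0.1258 0.7372]  K=[0.6212 0.0617; -0.0862 0.7285]  nu=[-0.9488, -1.4471]  x^+=[1.3853, 0.2935]  P^+=[0.1010 0.0097; 0.0097 0.1382]
step 4: x^-=[1.5059, 0.0407]  P^-=[0.2644 -0.0372; -0.0372 0.5463]  S=[0.4529 -0.1247; -0.1247 0.7349]  K=[0.6146 0.0608; -0.0870 0.7276]  nu=[0.0110, 1.4392]  x^+=[1.6002, 1.0869]  P^+=[0.1000 0.0096; 0.0096 0.1381]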